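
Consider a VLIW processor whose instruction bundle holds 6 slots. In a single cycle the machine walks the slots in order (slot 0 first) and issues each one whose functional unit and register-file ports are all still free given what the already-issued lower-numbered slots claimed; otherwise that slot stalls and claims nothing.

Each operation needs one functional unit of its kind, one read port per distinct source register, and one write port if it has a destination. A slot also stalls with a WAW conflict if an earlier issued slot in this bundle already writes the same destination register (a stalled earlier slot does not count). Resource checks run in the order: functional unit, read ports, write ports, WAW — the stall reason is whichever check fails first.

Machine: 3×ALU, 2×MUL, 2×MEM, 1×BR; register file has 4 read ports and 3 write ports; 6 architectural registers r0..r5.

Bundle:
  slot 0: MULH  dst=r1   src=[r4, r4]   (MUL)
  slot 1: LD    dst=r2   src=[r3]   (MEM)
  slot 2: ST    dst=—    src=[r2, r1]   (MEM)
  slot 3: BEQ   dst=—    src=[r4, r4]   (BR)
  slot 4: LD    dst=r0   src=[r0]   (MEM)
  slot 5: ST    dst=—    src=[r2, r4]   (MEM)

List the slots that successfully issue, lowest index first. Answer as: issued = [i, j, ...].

slot 0 (MUL): ISSUE — free A3,Mu1,Ld2,B1 rp3 wp2
slot 1 (MEM): ISSUE — free A3,Mu1,Ld1,B1 rp2 wp1
slot 2 (MEM): ISSUE — free A3,Mu1,Ld0,B1 rp0 wp1
slot 3 (BR): stall RD_PORT — free A3,Mu1,Ld0,B1 rp0 wp1
slot 4 (MEM): stall FU — free A3,Mu1,Ld0,B1 rp0 wp1
slot 5 (MEM): stall FU — free A3,Mu1,Ld0,B1 rp0 wp1

issued = [0, 1, 2]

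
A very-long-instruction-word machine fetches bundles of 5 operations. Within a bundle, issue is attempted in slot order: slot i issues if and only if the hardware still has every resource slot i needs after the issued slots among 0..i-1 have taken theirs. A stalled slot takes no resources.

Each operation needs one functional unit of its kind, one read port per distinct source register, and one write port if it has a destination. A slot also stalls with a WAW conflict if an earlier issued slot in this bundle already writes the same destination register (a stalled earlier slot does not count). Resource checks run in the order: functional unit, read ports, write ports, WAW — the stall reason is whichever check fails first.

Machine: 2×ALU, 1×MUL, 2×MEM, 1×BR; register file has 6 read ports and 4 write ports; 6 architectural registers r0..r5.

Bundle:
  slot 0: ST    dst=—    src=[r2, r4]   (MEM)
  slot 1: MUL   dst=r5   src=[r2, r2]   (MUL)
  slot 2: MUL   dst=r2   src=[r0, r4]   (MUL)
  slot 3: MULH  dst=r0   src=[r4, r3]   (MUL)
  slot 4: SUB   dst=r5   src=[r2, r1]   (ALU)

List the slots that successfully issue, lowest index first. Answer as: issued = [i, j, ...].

slot 0 (MEM): ISSUE — free A2,Mu1,Ld1,B1 rp4 wp4
slot 1 (MUL): ISSUE — free A2,Mu0,Ld1,B1 rp3 wp3
slot 2 (MUL): stall FU — free A2,Mu0,Ld1,B1 rp3 wp3
slot 3 (MUL): stall FU — free A2,Mu0,Ld1,B1 rp3 wp3
slot 4 (ALU): stall WAW — free A2,Mu0,Ld1,B1 rp3 wp3

issued = [0, 1]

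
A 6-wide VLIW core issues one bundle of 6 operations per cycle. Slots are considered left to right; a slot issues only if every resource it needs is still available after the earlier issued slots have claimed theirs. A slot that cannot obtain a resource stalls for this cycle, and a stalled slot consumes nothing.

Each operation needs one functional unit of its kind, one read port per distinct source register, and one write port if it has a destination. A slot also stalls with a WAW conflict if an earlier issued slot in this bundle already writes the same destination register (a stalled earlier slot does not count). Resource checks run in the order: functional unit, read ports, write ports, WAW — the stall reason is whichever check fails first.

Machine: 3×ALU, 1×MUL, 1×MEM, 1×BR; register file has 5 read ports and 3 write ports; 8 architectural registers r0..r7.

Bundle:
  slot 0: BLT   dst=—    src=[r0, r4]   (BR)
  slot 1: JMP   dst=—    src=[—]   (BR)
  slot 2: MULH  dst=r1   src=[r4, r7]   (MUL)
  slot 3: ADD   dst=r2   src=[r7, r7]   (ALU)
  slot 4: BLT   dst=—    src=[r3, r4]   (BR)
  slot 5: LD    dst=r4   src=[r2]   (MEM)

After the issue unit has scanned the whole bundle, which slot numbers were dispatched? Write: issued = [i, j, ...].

issued = [0, 2, 3]

slot 0 (BR): ISSUE — free A3,Mu1,Ld1,B0 rp3 wp3
slot 1 (BR): stall FU — free A3,Mu1,Ld1,B0 rp3 wp3
slot 2 (MUL): ISSUE — free A3,Mu0,Ld1,B0 rp1 wp2
slot 3 (ALU): ISSUE — free A2,Mu0,Ld1,B0 rp0 wp1
slot 4 (BR): stall FU — free A2,Mu0,Ld1,B0 rp0 wp1
slot 5 (MEM): stall RD_PORT — free A2,Mu0,Ld1,B0 rp0 wp1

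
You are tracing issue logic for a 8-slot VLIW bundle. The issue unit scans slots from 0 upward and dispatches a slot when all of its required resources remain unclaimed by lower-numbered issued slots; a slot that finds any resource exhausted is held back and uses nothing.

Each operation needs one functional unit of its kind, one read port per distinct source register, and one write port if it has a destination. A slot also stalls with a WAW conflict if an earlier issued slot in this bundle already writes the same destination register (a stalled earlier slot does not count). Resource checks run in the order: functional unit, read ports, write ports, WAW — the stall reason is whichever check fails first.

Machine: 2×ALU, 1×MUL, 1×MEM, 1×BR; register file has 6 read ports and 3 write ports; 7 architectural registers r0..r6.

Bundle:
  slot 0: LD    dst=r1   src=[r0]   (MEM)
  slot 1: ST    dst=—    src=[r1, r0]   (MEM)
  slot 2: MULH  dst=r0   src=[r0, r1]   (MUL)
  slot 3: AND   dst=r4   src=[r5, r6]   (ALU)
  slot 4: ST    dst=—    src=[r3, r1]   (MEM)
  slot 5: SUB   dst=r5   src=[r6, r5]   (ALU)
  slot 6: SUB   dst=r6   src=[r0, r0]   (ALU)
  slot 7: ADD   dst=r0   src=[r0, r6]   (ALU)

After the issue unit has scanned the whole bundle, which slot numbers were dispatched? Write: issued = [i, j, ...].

issued = [0, 2, 3]

(0) want 1×MEM +1rd +1wr — yes → AL2|MU1|ME0|BR1|rd5|wr2
(1) want 1×MEM +2rd +0wr — FU → AL2|MU1|ME0|BR1|rd5|wr2
(2) want 1×MUL +2rd +1wr — yes → AL2|MU0|ME0|BR1|rd3|wr1
(3) want 1×ALU +2rd +1wr — yes → AL1|MU0|ME0|BR1|rd1|wr0
(4) want 1×MEM +2rd +0wr — FU → AL1|MU0|ME0|BR1|rd1|wr0
(5) want 1×ALU +2rd +1wr — RD_PORT → AL1|MU0|ME0|BR1|rd1|wr0
(6) want 1×ALU +1rd +1wr — WR_PORT → AL1|MU0|ME0|BR1|rd1|wr0
(7) want 1×ALU +2rd +1wr — RD_PORT → AL1|MU0|ME0|BR1|rd1|wr0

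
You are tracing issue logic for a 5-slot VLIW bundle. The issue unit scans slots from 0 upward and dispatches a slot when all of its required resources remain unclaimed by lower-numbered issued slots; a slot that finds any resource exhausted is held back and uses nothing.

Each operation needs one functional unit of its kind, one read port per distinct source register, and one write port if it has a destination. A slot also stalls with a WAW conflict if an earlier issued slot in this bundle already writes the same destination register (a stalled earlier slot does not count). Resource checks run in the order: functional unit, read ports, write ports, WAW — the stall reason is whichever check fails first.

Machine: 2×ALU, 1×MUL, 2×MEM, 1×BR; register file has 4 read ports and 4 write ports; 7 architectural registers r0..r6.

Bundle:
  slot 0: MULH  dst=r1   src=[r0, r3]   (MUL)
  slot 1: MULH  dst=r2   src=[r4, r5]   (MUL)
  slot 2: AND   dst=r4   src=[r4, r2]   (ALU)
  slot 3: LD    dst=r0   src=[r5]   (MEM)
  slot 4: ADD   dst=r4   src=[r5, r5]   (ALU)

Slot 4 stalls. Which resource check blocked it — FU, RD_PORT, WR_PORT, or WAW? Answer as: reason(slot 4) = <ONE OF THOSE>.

reason(slot 4) = RD_PORT

(0) want 1×MUL +2rd +1wr — yes → AL2|MU0|ME2|BR1|rd2|wr3
(1) want 1×MUL +2rd +1wr — FU → AL2|MU0|ME2|BR1|rd2|wr3
(2) want 1×ALU +2rd +1wr — yes → AL1|MU0|ME2|BR1|rd0|wr2
(3) want 1×MEM +1rd +1wr — RD_PORT → AL1|MU0|ME2|BR1|rd0|wr2
(4) want 1×ALU +1rd +1wr — RD_PORT → AL1|MU0|ME2|BR1|rd0|wr2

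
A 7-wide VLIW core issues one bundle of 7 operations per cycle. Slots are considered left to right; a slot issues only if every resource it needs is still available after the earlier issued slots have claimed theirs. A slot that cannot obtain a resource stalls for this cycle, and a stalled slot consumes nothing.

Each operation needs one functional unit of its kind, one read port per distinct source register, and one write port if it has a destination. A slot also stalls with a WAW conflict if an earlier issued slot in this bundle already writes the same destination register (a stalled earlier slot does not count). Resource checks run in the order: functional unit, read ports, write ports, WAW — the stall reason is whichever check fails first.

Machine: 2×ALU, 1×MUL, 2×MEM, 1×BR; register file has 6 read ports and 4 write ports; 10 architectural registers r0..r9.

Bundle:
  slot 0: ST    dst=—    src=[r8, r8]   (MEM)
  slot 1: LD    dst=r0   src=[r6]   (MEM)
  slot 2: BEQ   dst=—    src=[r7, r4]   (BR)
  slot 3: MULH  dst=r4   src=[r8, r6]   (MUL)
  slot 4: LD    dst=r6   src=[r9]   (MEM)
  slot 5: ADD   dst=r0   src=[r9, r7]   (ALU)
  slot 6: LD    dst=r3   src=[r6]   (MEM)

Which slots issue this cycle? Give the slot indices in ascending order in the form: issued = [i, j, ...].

[0] MEM needs rd=1 wr=0: ok; after: ALU=2 MUL=1 MEM=1 BR=1, R=5, W=4
[1] MEM needs rd=1 wr=1: ok; after: ALU=2 MUL=1 MEM=0 BR=1, R=4, W=3
[2] BR needs rd=2 wr=0: ok; after: ALU=2 MUL=1 MEM=0 BR=0, R=2, W=3
[3] MUL needs rd=2 wr=1: ok; after: ALU=2 MUL=0 MEM=0 BR=0, R=0, W=2
[4] MEM needs rd=1 wr=1: FU; after: ALU=2 MUL=0 MEM=0 BR=0, R=0, W=2
[5] ALU needs rd=2 wr=1: RD_PORT; after: ALU=2 MUL=0 MEM=0 BR=0, R=0, W=2
[6] MEM needs rd=1 wr=1: FU; after: ALU=2 MUL=0 MEM=0 BR=0, R=0, W=2

issued = [0, 1, 2, 3]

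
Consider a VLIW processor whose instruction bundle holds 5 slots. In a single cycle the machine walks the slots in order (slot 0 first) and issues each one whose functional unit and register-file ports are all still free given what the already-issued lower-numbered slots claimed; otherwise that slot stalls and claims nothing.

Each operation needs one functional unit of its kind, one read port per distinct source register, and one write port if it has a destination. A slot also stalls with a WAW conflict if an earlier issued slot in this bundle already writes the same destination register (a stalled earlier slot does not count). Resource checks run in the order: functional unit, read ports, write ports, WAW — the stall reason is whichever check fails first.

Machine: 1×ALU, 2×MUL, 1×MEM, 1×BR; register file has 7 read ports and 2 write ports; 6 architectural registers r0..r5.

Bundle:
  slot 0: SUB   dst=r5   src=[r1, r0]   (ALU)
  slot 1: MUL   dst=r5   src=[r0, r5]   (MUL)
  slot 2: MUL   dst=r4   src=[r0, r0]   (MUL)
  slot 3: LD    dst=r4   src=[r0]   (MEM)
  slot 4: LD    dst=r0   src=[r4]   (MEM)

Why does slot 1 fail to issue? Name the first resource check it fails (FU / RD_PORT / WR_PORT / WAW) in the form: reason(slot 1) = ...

  0. ALU→r5 ⇒ go  {0A/2Mu/1Ld/1B | 5r 1w}
  1. MUL→r5 ⇒ no(WAW)  {0A/2Mu/1Ld/1B | 5r 1w}
  2. MUL→r4 ⇒ go  {0A/1Mu/1Ld/1B | 4r 0w}
  3. MEM→r4 ⇒ no(WR_PORT)  {0A/1Mu/1Ld/1B | 4r 0w}
  4. MEM→r0 ⇒ no(WR_PORT)  {0A/1Mu/1Ld/1B | 4r 0w}

reason(slot 1) = WAW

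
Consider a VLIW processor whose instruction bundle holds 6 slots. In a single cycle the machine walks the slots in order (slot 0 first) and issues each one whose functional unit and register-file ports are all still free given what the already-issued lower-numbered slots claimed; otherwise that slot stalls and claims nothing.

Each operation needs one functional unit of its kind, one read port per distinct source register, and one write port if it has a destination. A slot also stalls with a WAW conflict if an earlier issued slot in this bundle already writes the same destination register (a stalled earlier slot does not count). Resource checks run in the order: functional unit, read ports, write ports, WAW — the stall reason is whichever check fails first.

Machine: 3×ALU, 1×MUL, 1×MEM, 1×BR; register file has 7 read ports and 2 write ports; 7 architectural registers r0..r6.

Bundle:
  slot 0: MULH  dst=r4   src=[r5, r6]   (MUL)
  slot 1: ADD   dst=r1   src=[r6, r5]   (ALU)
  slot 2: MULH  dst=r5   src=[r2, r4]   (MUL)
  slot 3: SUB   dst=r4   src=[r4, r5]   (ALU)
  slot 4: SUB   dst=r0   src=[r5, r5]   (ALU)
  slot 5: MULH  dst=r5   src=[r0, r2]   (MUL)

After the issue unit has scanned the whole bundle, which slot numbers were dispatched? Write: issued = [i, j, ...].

#0 MUL src=r5,r6 dispatched  <A:3 Mu:0 Ld:1 B:1 rd:5 wr:1>
#1 ALU src=r6,r5 dispatched  <A:2 Mu:0 Ld:1 B:1 rd:3 wr:0>
#2 MUL src=r2,r4 held:FU  <A:2 Mu:0 Ld:1 B:1 rd:3 wr:0>
#3 ALU src=r4,r5 held:WR_PORT  <A:2 Mu:0 Ld:1 B:1 rd:3 wr:0>
#4 ALU src=r5,r5 held:WR_PORT  <A:2 Mu:0 Ld:1 B:1 rd:3 wr:0>
#5 MUL src=r0,r2 held:FU  <A:2 Mu:0 Ld:1 B:1 rd:3 wr:0>

issued = [0, 1]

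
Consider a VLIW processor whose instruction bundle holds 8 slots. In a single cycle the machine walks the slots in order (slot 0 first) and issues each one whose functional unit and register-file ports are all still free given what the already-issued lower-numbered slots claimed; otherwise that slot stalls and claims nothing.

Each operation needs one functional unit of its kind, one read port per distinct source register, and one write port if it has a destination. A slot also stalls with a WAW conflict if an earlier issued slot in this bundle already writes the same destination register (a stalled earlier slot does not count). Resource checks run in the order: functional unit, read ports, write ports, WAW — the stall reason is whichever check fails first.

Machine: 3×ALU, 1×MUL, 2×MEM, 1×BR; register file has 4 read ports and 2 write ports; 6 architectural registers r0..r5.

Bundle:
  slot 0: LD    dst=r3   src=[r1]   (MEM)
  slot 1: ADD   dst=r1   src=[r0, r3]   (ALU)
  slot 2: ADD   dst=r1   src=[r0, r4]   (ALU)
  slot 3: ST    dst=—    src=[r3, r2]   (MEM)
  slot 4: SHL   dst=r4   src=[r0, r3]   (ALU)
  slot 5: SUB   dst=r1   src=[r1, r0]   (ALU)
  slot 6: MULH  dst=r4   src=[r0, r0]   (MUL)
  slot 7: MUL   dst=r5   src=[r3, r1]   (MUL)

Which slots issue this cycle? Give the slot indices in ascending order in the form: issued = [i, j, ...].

#0 MEM src=r1 dispatched  <A:3 Mu:1 Ld:1 B:1 rd:3 wr:1>
#1 ALU src=r0,r3 dispatched  <A:2 Mu:1 Ld:1 B:1 rd:1 wr:0>
#2 ALU src=r0,r4 held:RD_PORT  <A:2 Mu:1 Ld:1 B:1 rd:1 wr:0>
#3 MEM src=r3,r2 held:RD_PORT  <A:2 Mu:1 Ld:1 B:1 rd:1 wr:0>
#4 ALU src=r0,r3 held:RD_PORT  <A:2 Mu:1 Ld:1 B:1 rd:1 wr:0>
#5 ALU src=r1,r0 held:RD_PORT  <A:2 Mu:1 Ld:1 B:1 rd:1 wr:0>
#6 MUL src=r0,r0 held:WR_PORT  <A:2 Mu:1 Ld:1 B:1 rd:1 wr:0>
#7 MUL src=r3,r1 held:RD_PORT  <A:2 Mu:1 Ld:1 B:1 rd:1 wr:0>

issued = [0, 1]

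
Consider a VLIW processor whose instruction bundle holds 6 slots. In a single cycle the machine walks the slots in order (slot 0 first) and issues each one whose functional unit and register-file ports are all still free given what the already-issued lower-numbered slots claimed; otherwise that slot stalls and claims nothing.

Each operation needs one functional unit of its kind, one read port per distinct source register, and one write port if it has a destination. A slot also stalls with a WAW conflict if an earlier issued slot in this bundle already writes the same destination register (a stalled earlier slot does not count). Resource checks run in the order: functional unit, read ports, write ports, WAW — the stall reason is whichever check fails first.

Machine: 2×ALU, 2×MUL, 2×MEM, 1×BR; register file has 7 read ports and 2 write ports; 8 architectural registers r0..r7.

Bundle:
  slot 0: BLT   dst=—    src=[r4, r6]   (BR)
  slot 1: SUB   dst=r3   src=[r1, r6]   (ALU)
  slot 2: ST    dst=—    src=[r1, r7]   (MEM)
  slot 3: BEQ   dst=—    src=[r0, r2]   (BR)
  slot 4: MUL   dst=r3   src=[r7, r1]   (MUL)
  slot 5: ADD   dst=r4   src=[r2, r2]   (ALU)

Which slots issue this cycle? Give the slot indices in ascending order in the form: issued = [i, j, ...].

issued = [0, 1, 2, 5]

  0. BR ⇒ go  {2A/2Mu/2Ld/0B | 5r 2w}
  1. ALU→r3 ⇒ go  {1A/2Mu/2Ld/0B | 3r 1w}
  2. MEM ⇒ go  {1A/2Mu/1Ld/0B | 1r 1w}
  3. BR ⇒ no(FU)  {1A/2Mu/1Ld/0B | 1r 1w}
  4. MUL→r3 ⇒ no(RD_PORT)  {1A/2Mu/1Ld/0B | 1r 1w}
  5. ALU→r4 ⇒ go  {0A/2Mu/1Ld/0B | 0r 0w}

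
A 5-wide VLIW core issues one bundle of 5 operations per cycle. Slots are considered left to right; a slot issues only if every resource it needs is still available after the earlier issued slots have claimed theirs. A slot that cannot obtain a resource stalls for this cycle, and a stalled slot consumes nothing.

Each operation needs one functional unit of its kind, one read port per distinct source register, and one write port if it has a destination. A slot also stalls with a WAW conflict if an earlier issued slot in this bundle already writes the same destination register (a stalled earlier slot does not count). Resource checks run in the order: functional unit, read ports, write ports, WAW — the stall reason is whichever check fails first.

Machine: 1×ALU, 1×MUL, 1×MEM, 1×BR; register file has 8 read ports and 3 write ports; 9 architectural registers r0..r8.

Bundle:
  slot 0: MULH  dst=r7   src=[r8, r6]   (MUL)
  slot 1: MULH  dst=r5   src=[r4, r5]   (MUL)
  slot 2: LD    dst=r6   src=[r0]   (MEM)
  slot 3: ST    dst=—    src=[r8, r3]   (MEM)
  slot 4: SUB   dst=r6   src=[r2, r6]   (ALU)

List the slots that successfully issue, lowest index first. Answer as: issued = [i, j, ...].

slot 0 (MUL): ISSUE — free A1,Mu0,Ld1,B1 rp6 wp2
slot 1 (MUL): stall FU — free A1,Mu0,Ld1,B1 rp6 wp2
slot 2 (MEM): ISSUE — free A1,Mu0,Ld0,B1 rp5 wp1
slot 3 (MEM): stall FU — free A1,Mu0,Ld0,B1 rp5 wp1
slot 4 (ALU): stall WAW — free A1,Mu0,Ld0,B1 rp5 wp1

issued = [0, 2]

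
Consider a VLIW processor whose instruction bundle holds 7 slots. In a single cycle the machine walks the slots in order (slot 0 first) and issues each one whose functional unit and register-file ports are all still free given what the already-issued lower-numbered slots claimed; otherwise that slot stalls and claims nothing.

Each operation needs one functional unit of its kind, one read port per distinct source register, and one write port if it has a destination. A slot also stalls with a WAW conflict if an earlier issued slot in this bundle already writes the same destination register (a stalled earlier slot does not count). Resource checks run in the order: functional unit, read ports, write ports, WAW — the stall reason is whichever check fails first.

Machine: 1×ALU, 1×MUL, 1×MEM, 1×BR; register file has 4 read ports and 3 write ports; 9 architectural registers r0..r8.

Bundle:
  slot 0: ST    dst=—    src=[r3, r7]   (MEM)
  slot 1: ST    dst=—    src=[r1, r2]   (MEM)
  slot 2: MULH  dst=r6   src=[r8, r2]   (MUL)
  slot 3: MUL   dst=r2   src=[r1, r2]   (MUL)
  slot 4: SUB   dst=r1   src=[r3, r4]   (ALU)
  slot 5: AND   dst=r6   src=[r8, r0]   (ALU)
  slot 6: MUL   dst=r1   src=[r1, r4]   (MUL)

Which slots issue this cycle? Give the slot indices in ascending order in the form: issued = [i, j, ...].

issued = [0, 2]

(0) want 1×MEM +2rd +0wr — yes → AL1|MU1|ME0|BR1|rd2|wr3
(1) want 1×MEM +2rd +0wr — FU → AL1|MU1|ME0|BR1|rd2|wr3
(2) want 1×MUL +2rd +1wr — yes → AL1|MU0|ME0|BR1|rd0|wr2
(3) want 1×MUL +2rd +1wr — FU → AL1|MU0|ME0|BR1|rd0|wr2
(4) want 1×ALU +2rd +1wr — RD_PORT → AL1|MU0|ME0|BR1|rd0|wr2
(5) want 1×ALU +2rd +1wr — RD_PORT → AL1|MU0|ME0|BR1|rd0|wr2
(6) want 1×MUL +2rd +1wr — FU → AL1|MU0|ME0|BR1|rd0|wr2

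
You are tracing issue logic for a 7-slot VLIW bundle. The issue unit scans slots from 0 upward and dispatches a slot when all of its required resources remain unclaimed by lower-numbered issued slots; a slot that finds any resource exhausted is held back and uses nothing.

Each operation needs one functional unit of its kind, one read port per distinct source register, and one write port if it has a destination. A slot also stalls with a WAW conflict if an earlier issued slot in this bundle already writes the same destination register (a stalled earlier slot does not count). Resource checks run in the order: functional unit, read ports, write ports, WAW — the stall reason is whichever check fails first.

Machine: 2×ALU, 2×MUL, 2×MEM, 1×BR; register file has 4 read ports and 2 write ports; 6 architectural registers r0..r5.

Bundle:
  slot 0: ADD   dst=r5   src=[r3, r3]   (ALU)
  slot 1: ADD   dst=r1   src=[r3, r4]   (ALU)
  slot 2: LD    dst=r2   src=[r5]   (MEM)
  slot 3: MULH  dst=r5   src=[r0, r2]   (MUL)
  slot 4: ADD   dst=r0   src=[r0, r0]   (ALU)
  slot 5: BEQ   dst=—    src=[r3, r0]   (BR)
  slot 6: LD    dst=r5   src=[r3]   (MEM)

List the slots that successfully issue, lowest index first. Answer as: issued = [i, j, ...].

issued = [0, 1]

#0 ALU src=r3,r3 dispatched  <A:1 Mu:2 Ld:2 B:1 rd:3 wr:1>
#1 ALU src=r3,r4 dispatched  <A:0 Mu:2 Ld:2 B:1 rd:1 wr:0>
#2 MEM src=r5 held:WR_PORT  <A:0 Mu:2 Ld:2 B:1 rd:1 wr:0>
#3 MUL src=r0,r2 held:RD_PORT  <A:0 Mu:2 Ld:2 B:1 rd:1 wr:0>
#4 ALU src=r0,r0 held:FU  <A:0 Mu:2 Ld:2 B:1 rd:1 wr:0>
#5 BR src=r3,r0 held:RD_PORT  <A:0 Mu:2 Ld:2 B:1 rd:1 wr:0>
#6 MEM src=r3 held:WR_PORT  <A:0 Mu:2 Ld:2 B:1 rd:1 wr:0>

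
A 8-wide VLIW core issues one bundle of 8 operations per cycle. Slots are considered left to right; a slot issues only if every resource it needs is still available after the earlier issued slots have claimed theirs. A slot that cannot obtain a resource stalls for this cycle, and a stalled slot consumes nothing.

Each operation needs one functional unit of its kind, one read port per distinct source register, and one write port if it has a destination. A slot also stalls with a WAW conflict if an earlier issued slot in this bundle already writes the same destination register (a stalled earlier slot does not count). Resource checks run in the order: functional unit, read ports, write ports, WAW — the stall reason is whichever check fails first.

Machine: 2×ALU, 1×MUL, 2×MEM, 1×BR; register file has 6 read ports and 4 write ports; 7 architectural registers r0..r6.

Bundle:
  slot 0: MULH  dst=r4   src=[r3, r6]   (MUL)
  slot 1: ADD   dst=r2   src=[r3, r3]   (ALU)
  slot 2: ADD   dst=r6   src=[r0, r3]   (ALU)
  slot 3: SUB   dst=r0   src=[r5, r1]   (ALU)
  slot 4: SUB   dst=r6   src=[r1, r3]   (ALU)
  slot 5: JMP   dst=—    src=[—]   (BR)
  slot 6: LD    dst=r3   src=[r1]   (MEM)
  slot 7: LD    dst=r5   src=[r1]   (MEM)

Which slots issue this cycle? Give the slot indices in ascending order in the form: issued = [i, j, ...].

slot 0 (MUL): ISSUE — free A2,Mu0,Ld2,B1 rp4 wp3
slot 1 (ALU): ISSUE — free A1,Mu0,Ld2,B1 rp3 wp2
slot 2 (ALU): ISSUE — free A0,Mu0,Ld2,B1 rp1 wp1
slot 3 (ALU): stall FU — free A0,Mu0,Ld2,B1 rp1 wp1
slot 4 (ALU): stall FU — free A0,Mu0,Ld2,B1 rp1 wp1
slot 5 (BR): ISSUE — free A0,Mu0,Ld2,B0 rp1 wp1
slot 6 (MEM): ISSUE — free A0,Mu0,Ld1,B0 rp0 wp0
slot 7 (MEM): stall RD_PORT — free A0,Mu0,Ld1,B0 rp0 wp0

issued = [0, 1, 2, 5, 6]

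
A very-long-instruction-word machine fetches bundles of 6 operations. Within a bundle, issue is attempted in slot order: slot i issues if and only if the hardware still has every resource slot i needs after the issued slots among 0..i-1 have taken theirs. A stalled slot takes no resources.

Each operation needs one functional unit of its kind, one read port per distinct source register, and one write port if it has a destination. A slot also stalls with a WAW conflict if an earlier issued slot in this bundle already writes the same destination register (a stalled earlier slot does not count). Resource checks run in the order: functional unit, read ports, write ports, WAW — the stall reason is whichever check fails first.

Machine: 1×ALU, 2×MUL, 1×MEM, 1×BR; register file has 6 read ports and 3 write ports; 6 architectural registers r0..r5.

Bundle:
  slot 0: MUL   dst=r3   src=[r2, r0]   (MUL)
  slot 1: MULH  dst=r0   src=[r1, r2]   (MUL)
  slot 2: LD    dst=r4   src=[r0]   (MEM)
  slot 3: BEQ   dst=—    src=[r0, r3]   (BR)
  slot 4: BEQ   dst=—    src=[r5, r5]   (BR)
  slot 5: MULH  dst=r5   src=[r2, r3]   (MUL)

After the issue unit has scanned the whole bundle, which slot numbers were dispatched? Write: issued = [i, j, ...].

slot 0 (MUL): ISSUE — free A1,Mu1,Ld1,B1 rp4 wp2
slot 1 (MUL): ISSUE — free A1,Mu0,Ld1,B1 rp2 wp1
slot 2 (MEM): ISSUE — free A1,Mu0,Ld0,B1 rp1 wp0
slot 3 (BR): stall RD_PORT — free A1,Mu0,Ld0,B1 rp1 wp0
slot 4 (BR): ISSUE — free A1,Mu0,Ld0,B0 rp0 wp0
slot 5 (MUL): stall FU — free A1,Mu0,Ld0,B0 rp0 wp0

issued = [0, 1, 2, 4]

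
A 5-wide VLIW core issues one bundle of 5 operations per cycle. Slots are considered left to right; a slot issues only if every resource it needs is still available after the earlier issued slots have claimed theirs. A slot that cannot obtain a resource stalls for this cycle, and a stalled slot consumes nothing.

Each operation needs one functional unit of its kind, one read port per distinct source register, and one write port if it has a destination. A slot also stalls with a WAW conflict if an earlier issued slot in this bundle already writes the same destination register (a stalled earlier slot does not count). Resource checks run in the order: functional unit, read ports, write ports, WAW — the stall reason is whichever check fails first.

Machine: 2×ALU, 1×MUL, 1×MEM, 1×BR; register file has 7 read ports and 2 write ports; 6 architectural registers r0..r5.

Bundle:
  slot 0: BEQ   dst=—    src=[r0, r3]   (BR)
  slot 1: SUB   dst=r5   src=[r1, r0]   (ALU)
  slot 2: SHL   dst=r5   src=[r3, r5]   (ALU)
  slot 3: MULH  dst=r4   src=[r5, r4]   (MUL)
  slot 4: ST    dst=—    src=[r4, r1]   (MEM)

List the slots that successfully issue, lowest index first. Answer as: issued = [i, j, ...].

issued = [0, 1, 3]

[0] BR needs rd=2 wr=0: ok; after: ALU=2 MUL=1 MEM=1 BR=0, R=5, W=2
[1] ALU needs rd=2 wr=1: ok; after: ALU=1 MUL=1 MEM=1 BR=0, R=3, W=1
[2] ALU needs rd=2 wr=1: WAW; after: ALU=1 MUL=1 MEM=1 BR=0, R=3, W=1
[3] MUL needs rd=2 wr=1: ok; after: ALU=1 MUL=0 MEM=1 BR=0, R=1, W=0
[4] MEM needs rd=2 wr=0: RD_PORT; after: ALU=1 MUL=0 MEM=1 BR=0, R=1, W=0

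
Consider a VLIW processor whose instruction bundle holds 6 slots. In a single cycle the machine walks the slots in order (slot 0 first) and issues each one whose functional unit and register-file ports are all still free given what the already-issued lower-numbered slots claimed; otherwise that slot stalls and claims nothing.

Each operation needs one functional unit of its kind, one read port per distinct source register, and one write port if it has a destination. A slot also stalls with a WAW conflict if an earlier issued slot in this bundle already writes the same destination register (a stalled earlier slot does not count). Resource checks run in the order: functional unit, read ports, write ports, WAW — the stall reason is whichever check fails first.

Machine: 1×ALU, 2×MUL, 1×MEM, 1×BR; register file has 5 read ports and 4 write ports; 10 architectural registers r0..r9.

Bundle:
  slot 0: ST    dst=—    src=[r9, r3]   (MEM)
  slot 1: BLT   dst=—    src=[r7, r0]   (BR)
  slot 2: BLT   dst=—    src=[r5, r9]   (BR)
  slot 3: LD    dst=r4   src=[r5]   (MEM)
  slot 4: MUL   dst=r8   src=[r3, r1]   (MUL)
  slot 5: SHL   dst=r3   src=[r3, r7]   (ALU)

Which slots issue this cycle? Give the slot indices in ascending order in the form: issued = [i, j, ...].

issued = [0, 1]

  0. MEM ⇒ go  {1A/2Mu/0Ld/1B | 3r 4w}
  1. BR ⇒ go  {1A/2Mu/0Ld/0B | 1r 4w}
  2. BR ⇒ no(FU)  {1A/2Mu/0Ld/0B | 1r 4w}
  3. MEM→r4 ⇒ no(FU)  {1A/2Mu/0Ld/0B | 1r 4w}
  4. MUL→r8 ⇒ no(RD_PORT)  {1A/2Mu/0Ld/0B | 1r 4w}
  5. ALU→r3 ⇒ no(RD_PORT)  {1A/2Mu/0Ld/0B | 1r 4w}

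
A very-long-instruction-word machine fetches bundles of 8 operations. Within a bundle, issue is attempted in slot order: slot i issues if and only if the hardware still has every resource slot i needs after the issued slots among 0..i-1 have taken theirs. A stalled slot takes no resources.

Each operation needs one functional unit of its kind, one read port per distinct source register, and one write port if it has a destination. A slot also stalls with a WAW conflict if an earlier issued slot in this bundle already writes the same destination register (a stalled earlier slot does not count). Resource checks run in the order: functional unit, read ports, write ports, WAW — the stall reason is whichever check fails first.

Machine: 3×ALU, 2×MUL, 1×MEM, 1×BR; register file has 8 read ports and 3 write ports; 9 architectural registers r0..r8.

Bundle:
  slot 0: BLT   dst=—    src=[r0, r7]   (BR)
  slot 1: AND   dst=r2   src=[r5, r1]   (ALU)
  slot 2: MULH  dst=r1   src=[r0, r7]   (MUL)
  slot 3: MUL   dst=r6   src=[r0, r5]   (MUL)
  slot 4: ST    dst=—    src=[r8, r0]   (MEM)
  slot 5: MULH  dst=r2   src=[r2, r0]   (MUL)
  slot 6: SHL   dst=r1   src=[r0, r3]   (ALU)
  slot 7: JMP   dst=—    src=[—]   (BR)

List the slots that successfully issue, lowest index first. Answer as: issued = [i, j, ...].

issued = [0, 1, 2, 3]

#0 BR src=r0,r7 dispatched  <A:3 Mu:2 Ld:1 B:0 rd:6 wr:3>
#1 ALU src=r5,r1 dispatched  <A:2 Mu:2 Ld:1 B:0 rd:4 wr:2>
#2 MUL src=r0,r7 dispatched  <A:2 Mu:1 Ld:1 B:0 rd:2 wr:1>
#3 MUL src=r0,r5 dispatched  <A:2 Mu:0 Ld:1 B:0 rd:0 wr:0>
#4 MEM src=r8,r0 held:RD_PORT  <A:2 Mu:0 Ld:1 B:0 rd:0 wr:0>
#5 MUL src=r2,r0 held:FU  <A:2 Mu:0 Ld:1 B:0 rd:0 wr:0>
#6 ALU src=r0,r3 held:RD_PORT  <A:2 Mu:0 Ld:1 B:0 rd:0 wr:0>
#7 BR src=- held:FU  <A:2 Mu:0 Ld:1 B:0 rd:0 wr:0>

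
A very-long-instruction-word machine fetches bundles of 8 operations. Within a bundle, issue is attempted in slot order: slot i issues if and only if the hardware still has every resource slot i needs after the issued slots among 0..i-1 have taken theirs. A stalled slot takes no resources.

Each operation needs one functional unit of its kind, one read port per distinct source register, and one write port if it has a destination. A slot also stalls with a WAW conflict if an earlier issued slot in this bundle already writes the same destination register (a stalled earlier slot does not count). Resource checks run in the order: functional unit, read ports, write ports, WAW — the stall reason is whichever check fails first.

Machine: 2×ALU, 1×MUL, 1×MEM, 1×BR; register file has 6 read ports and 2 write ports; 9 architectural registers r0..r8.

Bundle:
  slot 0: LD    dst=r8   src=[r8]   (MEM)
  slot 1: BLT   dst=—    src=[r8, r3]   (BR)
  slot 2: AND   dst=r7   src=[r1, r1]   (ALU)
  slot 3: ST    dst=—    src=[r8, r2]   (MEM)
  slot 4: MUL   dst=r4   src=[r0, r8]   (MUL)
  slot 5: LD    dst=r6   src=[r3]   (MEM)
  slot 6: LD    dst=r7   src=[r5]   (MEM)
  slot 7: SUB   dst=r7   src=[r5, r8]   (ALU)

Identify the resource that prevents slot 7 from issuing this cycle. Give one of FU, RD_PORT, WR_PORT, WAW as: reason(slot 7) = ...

reason(slot 7) = WR_PORT

(0) want 1×MEM +1rd +1wr — yes → AL2|MU1|ME0|BR1|rd5|wr1
(1) want 1×BR +2rd +0wr — yes → AL2|MU1|ME0|BR0|rd3|wr1
(2) want 1×ALU +1rd +1wr — yes → AL1|MU1|ME0|BR0|rd2|wr0
(3) want 1×MEM +2rd +0wr — FU → AL1|MU1|ME0|BR0|rd2|wr0
(4) want 1×MUL +2rd +1wr — WR_PORT → AL1|MU1|ME0|BR0|rd2|wr0
(5) want 1×MEM +1rd +1wr — FU → AL1|MU1|ME0|BR0|rd2|wr0
(6) want 1×MEM +1rd +1wr — FU → AL1|MU1|ME0|BR0|rd2|wr0
(7) want 1×ALU +2rd +1wr — WR_PORT → AL1|MU1|ME0|BR0|rd2|wr0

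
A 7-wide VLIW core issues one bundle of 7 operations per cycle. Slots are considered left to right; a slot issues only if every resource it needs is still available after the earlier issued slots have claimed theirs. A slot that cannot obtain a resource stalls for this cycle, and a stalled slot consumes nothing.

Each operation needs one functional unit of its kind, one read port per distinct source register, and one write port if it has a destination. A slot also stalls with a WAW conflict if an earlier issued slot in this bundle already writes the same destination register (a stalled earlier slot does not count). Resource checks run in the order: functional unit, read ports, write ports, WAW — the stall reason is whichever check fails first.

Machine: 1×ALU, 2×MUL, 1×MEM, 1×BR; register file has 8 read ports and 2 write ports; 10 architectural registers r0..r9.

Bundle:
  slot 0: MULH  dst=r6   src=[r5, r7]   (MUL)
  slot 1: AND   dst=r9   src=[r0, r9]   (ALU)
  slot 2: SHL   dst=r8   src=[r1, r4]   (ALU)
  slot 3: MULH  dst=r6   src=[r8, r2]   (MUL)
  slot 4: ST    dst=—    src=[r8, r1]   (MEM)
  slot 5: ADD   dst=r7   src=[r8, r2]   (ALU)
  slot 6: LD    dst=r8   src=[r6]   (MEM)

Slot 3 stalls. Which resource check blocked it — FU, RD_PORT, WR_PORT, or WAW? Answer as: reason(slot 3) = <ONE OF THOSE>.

reason(slot 3) = WR_PORT

[0] MUL needs rd=2 wr=1: ok; after: ALU=1 MUL=1 MEM=1 BR=1, R=6, W=1
[1] ALU needs rd=2 wr=1: ok; after: ALU=0 MUL=1 MEM=1 BR=1, R=4, W=0
[2] ALU needs rd=2 wr=1: FU; after: ALU=0 MUL=1 MEM=1 BR=1, R=4, W=0
[3] MUL needs rd=2 wr=1: WR_PORT; after: ALU=0 MUL=1 MEM=1 BR=1, R=4, W=0
[4] MEM needs rd=2 wr=0: ok; after: ALU=0 MUL=1 MEM=0 BR=1, R=2, W=0
[5] ALU needs rd=2 wr=1: FU; after: ALU=0 MUL=1 MEM=0 BR=1, R=2, W=0
[6] MEM needs rd=1 wr=1: FU; after: ALU=0 MUL=1 MEM=0 BR=1, R=2, W=0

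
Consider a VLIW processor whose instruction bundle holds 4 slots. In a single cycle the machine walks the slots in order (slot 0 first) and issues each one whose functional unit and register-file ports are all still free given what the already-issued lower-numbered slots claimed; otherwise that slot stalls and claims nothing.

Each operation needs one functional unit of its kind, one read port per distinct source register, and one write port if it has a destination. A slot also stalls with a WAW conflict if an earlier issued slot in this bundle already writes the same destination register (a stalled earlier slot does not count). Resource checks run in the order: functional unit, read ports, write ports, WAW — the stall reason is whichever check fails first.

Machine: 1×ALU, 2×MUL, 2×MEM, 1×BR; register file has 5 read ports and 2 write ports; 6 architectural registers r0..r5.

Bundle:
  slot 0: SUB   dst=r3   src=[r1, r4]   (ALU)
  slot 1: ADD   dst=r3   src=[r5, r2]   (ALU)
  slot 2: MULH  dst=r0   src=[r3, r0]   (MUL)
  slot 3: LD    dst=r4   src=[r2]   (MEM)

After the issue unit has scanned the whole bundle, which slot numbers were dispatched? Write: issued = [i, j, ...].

issued = [0, 2]

(0) want 1×ALU +2rd +1wr — yes → AL0|MU2|ME2|BR1|rd3|wr1
(1) want 1×ALU +2rd +1wr — FU → AL0|MU2|ME2|BR1|rd3|wr1
(2) want 1×MUL +2rd +1wr — yes → AL0|MU1|ME2|BR1|rd1|wr0
(3) want 1×MEM +1rd +1wr — WR_PORT → AL0|MU1|ME2|BR1|rd1|wr0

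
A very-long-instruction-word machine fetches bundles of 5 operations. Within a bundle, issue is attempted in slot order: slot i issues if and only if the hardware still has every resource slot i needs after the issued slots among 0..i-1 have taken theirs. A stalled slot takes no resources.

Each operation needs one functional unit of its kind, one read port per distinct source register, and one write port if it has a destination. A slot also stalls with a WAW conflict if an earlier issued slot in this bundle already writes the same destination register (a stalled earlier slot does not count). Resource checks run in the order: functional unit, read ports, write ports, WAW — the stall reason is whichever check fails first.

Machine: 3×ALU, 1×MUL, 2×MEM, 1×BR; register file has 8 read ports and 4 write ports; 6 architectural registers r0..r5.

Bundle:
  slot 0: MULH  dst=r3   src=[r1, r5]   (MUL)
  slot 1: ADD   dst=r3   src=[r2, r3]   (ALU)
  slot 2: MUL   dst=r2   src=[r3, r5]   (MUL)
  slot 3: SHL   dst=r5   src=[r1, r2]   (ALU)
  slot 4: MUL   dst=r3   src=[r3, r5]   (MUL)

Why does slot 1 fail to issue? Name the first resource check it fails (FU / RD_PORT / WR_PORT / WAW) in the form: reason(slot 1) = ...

[0] MUL needs rd=2 wr=1: ok; after: ALU=3 MUL=0 MEM=2 BR=1, R=6, W=3
[1] ALU needs rd=2 wr=1: WAW; after: ALU=3 MUL=0 MEM=2 BR=1, R=6, W=3
[2] MUL needs rd=2 wr=1: FU; after: ALU=3 MUL=0 MEM=2 BR=1, R=6, W=3
[3] ALU needs rd=2 wr=1: ok; after: ALU=2 MUL=0 MEM=2 BR=1, R=4, W=2
[4] MUL needs rd=2 wr=1: FU; after: ALU=2 MUL=0 MEM=2 BR=1, R=4, W=2

reason(slot 1) = WAW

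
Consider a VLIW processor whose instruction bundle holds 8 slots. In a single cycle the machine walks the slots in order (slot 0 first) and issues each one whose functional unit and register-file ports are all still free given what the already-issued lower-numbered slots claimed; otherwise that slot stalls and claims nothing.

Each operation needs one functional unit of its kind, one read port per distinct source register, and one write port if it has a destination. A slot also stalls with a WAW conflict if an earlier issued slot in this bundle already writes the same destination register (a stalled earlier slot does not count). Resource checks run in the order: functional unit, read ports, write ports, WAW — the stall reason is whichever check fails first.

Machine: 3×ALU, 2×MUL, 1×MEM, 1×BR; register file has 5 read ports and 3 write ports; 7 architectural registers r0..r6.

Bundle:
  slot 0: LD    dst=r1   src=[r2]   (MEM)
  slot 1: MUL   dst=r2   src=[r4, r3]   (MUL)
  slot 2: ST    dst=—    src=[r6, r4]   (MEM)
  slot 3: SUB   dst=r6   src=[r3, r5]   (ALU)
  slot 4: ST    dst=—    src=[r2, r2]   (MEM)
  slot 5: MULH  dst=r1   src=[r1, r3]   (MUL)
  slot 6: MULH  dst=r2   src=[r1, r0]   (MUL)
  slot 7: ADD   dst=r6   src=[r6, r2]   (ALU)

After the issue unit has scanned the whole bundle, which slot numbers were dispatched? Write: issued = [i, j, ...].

[0] MEM needs rd=1 wr=1: ok; after: ALU=3 MUL=2 MEM=0 BR=1, R=4, W=2
[1] MUL needs rd=2 wr=1: ok; after: ALU=3 MUL=1 MEM=0 BR=1, R=2, W=1
[2] MEM needs rd=2 wr=0: FU; after: ALU=3 MUL=1 MEM=0 BR=1, R=2, W=1
[3] ALU needs rd=2 wr=1: ok; after: ALU=2 MUL=1 MEM=0 BR=1, R=0, W=0
[4] MEM needs rd=1 wr=0: FU; after: ALU=2 MUL=1 MEM=0 BR=1, R=0, W=0
[5] MUL needs rd=2 wr=1: RD_PORT; after: ALU=2 MUL=1 MEM=0 BR=1, R=0, W=0
[6] MUL needs rd=2 wr=1: RD_PORT; after: ALU=2 MUL=1 MEM=0 BR=1, R=0, W=0
[7] ALU needs rd=2 wr=1: RD_PORT; after: ALU=2 MUL=1 MEM=0 BR=1, R=0, W=0

issued = [0, 1, 3]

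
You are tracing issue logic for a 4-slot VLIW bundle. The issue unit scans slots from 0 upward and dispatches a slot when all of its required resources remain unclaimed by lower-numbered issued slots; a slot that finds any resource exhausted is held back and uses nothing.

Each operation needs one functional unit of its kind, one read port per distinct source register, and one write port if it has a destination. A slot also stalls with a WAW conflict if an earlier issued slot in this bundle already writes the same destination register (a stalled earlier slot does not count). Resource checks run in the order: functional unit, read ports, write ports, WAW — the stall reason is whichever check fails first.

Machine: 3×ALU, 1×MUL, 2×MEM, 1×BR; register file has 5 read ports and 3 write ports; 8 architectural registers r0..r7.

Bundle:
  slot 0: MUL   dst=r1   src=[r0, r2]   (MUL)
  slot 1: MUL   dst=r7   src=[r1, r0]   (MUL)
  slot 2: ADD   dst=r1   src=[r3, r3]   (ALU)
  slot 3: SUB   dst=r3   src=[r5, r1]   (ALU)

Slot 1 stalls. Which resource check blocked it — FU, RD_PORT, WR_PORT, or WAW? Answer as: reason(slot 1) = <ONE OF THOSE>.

#0 MUL src=r0,r2 dispatched  <A:3 Mu:0 Ld:2 B:1 rd:3 wr:2>
#1 MUL src=r1,r0 held:FU  <A:3 Mu:0 Ld:2 B:1 rd:3 wr:2>
#2 ALU src=r3,r3 held:WAW  <A:3 Mu:0 Ld:2 B:1 rd:3 wr:2>
#3 ALU src=r5,r1 dispatched  <A:2 Mu:0 Ld:2 B:1 rd:1 wr:1>

reason(slot 1) = FU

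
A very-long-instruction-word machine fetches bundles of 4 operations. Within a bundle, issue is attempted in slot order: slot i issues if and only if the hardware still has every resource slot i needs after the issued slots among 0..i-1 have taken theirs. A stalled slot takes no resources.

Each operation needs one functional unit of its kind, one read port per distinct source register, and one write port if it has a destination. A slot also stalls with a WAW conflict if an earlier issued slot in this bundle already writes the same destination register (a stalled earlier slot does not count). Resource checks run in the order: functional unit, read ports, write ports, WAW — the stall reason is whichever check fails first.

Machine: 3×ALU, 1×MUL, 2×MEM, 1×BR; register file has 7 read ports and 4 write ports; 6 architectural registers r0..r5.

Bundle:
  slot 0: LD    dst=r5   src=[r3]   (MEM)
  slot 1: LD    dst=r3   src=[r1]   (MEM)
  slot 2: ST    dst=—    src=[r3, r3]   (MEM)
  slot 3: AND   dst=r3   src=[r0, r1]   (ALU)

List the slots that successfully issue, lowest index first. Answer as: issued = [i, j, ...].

(0) want 1×MEM +1rd +1wr — yes → AL3|MU1|ME1|BR1|rd6|wr3
(1) want 1×MEM +1rd +1wr — yes → AL3|MU1|ME0|BR1|rd5|wr2
(2) want 1×MEM +1rd +0wr — FU → AL3|MU1|ME0|BR1|rd5|wr2
(3) want 1×ALU +2rd +1wr — WAW → AL3|MU1|ME0|BR1|rd5|wr2

issued = [0, 1]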